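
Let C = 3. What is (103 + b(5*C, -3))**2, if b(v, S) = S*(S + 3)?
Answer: 10609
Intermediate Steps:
b(v, S) = S*(3 + S)
(103 + b(5*C, -3))**2 = (103 - 3*(3 - 3))**2 = (103 - 3*0)**2 = (103 + 0)**2 = 103**2 = 10609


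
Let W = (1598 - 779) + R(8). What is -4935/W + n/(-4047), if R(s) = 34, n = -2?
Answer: -19970239/3452091 ≈ -5.7850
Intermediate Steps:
W = 853 (W = (1598 - 779) + 34 = 819 + 34 = 853)
-4935/W + n/(-4047) = -4935/853 - 2/(-4047) = -4935*1/853 - 2*(-1/4047) = -4935/853 + 2/4047 = -19970239/3452091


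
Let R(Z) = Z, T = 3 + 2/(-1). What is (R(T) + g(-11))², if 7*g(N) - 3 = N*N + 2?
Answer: 361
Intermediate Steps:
T = 1 (T = 3 + 2*(-1) = 3 - 2 = 1)
g(N) = 5/7 + N²/7 (g(N) = 3/7 + (N*N + 2)/7 = 3/7 + (N² + 2)/7 = 3/7 + (2 + N²)/7 = 3/7 + (2/7 + N²/7) = 5/7 + N²/7)
(R(T) + g(-11))² = (1 + (5/7 + (⅐)*(-11)²))² = (1 + (5/7 + (⅐)*121))² = (1 + (5/7 + 121/7))² = (1 + 18)² = 19² = 361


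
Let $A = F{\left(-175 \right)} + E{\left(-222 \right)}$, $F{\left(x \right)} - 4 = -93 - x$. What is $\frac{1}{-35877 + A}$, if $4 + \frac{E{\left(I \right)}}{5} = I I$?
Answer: $\frac{1}{210609} \approx 4.7481 \cdot 10^{-6}$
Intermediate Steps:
$E{\left(I \right)} = -20 + 5 I^{2}$ ($E{\left(I \right)} = -20 + 5 I I = -20 + 5 I^{2}$)
$F{\left(x \right)} = -89 - x$ ($F{\left(x \right)} = 4 - \left(93 + x\right) = -89 - x$)
$A = 246486$ ($A = \left(-89 - -175\right) - \left(20 - 5 \left(-222\right)^{2}\right) = \left(-89 + 175\right) + \left(-20 + 5 \cdot 49284\right) = 86 + \left(-20 + 246420\right) = 86 + 246400 = 246486$)
$\frac{1}{-35877 + A} = \frac{1}{-35877 + 246486} = \frac{1}{210609}$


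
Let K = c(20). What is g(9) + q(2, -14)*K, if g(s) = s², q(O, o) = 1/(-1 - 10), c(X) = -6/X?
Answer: 8913/110 ≈ 81.027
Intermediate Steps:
q(O, o) = -1/11 (q(O, o) = 1/(-11) = -1/11)
K = -3/10 (K = -6/20 = -6*1/20 = -3/10 ≈ -0.30000)
g(9) + q(2, -14)*K = 9² - 1/11*(-3/10) = 81 + 3/110 = 8913/110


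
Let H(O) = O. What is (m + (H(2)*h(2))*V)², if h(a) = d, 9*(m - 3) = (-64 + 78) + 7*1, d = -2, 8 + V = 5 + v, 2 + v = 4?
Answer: 784/9 ≈ 87.111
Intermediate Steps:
v = 2 (v = -2 + 4 = 2)
V = -1 (V = -8 + (5 + 2) = -8 + 7 = -1)
m = 16/3 (m = 3 + ((-64 + 78) + 7*1)/9 = 3 + (14 + 7)/9 = 3 + (⅑)*21 = 3 + 7/3 = 16/3 ≈ 5.3333)
h(a) = -2
(m + (H(2)*h(2))*V)² = (16/3 + (2*(-2))*(-1))² = (16/3 - 4*(-1))² = (16/3 + 4)² = (28/3)² = 784/9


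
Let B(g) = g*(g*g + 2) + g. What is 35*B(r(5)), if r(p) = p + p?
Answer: 36050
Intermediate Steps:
r(p) = 2*p
B(g) = g + g*(2 + g²) (B(g) = g*(g² + 2) + g = g*(2 + g²) + g = g + g*(2 + g²))
35*B(r(5)) = 35*((2*5)*(3 + (2*5)²)) = 35*(10*(3 + 10²)) = 35*(10*(3 + 100)) = 35*(10*103) = 35*1030 = 36050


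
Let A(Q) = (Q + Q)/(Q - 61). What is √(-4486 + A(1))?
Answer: I*√4037430/30 ≈ 66.978*I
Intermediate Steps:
A(Q) = 2*Q/(-61 + Q) (A(Q) = (2*Q)/(-61 + Q) = 2*Q/(-61 + Q))
√(-4486 + A(1)) = √(-4486 + 2*1/(-61 + 1)) = √(-4486 + 2*1/(-60)) = √(-4486 + 2*1*(-1/60)) = √(-4486 - 1/30) = √(-134581/30) = I*√4037430/30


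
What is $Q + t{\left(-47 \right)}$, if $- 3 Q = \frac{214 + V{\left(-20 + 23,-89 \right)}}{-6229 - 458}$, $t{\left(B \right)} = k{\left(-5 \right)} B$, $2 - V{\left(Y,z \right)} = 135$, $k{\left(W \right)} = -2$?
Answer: $\frac{69845}{743} \approx 94.004$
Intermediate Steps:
$V{\left(Y,z \right)} = -133$ ($V{\left(Y,z \right)} = 2 - 135 = -133$)
$t{\left(B \right)} = - 2 B$
$Q = \frac{3}{743}$ ($Q = - \frac{\left(214 - 133\right) \frac{1}{-6229 - 458}}{3} = - \frac{81 \frac{1}{-6687}}{3} = - \frac{81 \left(- \frac{1}{6687}\right)}{3} = \left(- \frac{1}{3}\right) \left(- \frac{9}{743}\right) = \frac{3}{743} \approx 0.0040377$)
$Q + t{\left(-47 \right)} = \frac{3}{743} - -94 = \frac{3}{743} + 94 = \frac{69845}{743}$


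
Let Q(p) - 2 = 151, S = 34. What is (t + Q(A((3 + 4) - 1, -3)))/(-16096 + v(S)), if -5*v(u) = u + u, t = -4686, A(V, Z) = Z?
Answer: 22665/80548 ≈ 0.28138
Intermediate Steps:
Q(p) = 153 (Q(p) = 2 + 151 = 153)
v(u) = -2*u/5 (v(u) = -(u + u)/5 = -2*u/5)
(t + Q(A((3 + 4) - 1, -3)))/(-16096 + v(S)) = (-4686 + 153)/(-16096 - ⅖*34) = -4533/(-16096 - 68/5) = -4533/(-80548/5) = -4533*(-5/80548) = 22665/80548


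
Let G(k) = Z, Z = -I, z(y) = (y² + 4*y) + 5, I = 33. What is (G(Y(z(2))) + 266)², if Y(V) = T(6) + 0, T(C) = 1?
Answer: 54289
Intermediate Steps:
z(y) = 5 + y² + 4*y
Z = -33 (Z = -1*33 = -33)
Y(V) = 1 (Y(V) = 1 + 0 = 1)
G(k) = -33
(G(Y(z(2))) + 266)² = (-33 + 266)² = 233² = 54289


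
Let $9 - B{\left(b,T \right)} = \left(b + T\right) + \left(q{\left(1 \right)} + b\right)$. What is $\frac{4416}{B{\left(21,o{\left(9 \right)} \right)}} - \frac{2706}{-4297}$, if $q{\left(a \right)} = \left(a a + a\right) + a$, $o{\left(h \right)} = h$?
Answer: $- \frac{6284594}{64455} \approx -97.504$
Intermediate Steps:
$q{\left(a \right)} = a^{2} + 2 a$ ($q{\left(a \right)} = \left(a^{2} + a\right) + a = \left(a + a^{2}\right) + a = a^{2} + 2 a$)
$B{\left(b,T \right)} = 6 - T - 2 b$ ($B{\left(b,T \right)} = 9 - \left(\left(b + T\right) + \left(1 \left(2 + 1\right) + b\right)\right) = 9 - \left(\left(T + b\right) + \left(1 \cdot 3 + b\right)\right) = 9 - \left(\left(T + b\right) + \left(3 + b\right)\right) = 9 - \left(3 + T + 2 b\right) = 6 - T - 2 b$)
$\frac{4416}{B{\left(21,o{\left(9 \right)} \right)}} - \frac{2706}{-4297} = \frac{4416}{6 - 9 - 42} - \frac{2706}{-4297} = \frac{4416}{6 - 9 - 42} - - \frac{2706}{4297} = \frac{4416}{-45} + \frac{2706}{4297} = 4416 \left(- \frac{1}{45}\right) + \frac{2706}{4297} = - \frac{1472}{15} + \frac{2706}{4297} = - \frac{6284594}{64455}$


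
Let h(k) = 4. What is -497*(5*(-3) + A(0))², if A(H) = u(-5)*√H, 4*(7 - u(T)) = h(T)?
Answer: -111825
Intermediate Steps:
u(T) = 6 (u(T) = 7 - ¼*4 = 7 - 1 = 6)
A(H) = 6*√H
-497*(5*(-3) + A(0))² = -497*(5*(-3) + 6*√0)² = -497*(-15 + 6*0)² = -497*(-15 + 0)² = -497*(-15)² = -497*225 = -111825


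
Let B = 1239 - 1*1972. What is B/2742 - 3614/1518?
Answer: -612349/231242 ≈ -2.6481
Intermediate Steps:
B = -733 (B = 1239 - 1972 = -733)
B/2742 - 3614/1518 = -733/2742 - 3614/1518 = -733*1/2742 - 3614*1/1518 = -733/2742 - 1807/759 = -612349/231242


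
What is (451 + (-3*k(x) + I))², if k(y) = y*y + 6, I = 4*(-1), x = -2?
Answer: 173889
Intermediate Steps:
I = -4
k(y) = 6 + y² (k(y) = y² + 6 = 6 + y²)
(451 + (-3*k(x) + I))² = (451 + (-3*(6 + (-2)²) - 4))² = (451 + (-3*(6 + 4) - 4))² = (451 + (-3*10 - 4))² = (451 + (-30 - 4))² = (451 - 34)² = 417² = 173889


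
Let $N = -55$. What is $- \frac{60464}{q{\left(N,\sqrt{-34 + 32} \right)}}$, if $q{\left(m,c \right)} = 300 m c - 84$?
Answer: $\frac{105812}{11343897} - \frac{20784500 i \sqrt{2}}{11343897} \approx 0.0093277 - 2.5911 i$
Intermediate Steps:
$q{\left(m,c \right)} = -84 + 300 c m$ ($q{\left(m,c \right)} = 300 c m - 84 = -84 + 300 c m$)
$- \frac{60464}{q{\left(N,\sqrt{-34 + 32} \right)}} = - \frac{60464}{-84 + 300 \sqrt{-34 + 32} \left(-55\right)} = - \frac{60464}{-84 + 300 \sqrt{-2} \left(-55\right)} = - \frac{60464}{-84 + 300 i \sqrt{2} \left(-55\right)} = - \frac{60464}{-84 - 16500 i \sqrt{2}}$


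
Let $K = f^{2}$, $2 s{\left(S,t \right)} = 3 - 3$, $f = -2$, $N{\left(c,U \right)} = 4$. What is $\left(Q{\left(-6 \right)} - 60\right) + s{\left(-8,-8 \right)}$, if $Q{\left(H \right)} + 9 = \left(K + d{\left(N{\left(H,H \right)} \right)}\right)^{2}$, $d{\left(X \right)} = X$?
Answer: $-5$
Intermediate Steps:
$s{\left(S,t \right)} = 0$ ($s{\left(S,t \right)} = \frac{3 - 3}{2} = \frac{1}{2} \cdot 0 = 0$)
$K = 4$ ($K = \left(-2\right)^{2} = 4$)
$Q{\left(H \right)} = 55$ ($Q{\left(H \right)} = -9 + \left(4 + 4\right)^{2} = -9 + 8^{2} = -9 + 64 = 55$)
$\left(Q{\left(-6 \right)} - 60\right) + s{\left(-8,-8 \right)} = \left(55 - 60\right) + 0 = -5 + 0 = -5$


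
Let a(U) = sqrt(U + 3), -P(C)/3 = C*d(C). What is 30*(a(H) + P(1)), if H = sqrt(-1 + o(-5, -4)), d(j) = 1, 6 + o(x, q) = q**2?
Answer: -90 + 30*sqrt(6) ≈ -16.515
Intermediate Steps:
o(x, q) = -6 + q**2
P(C) = -3*C
H = 3 (H = sqrt(-1 + (-6 + (-4)**2)) = sqrt(-1 + (-6 + 16)) = sqrt(-1 + 10) = sqrt(9) = 3)
a(U) = sqrt(3 + U)
30*(a(H) + P(1)) = 30*(sqrt(3 + 3) - 3*1) = 30*(sqrt(6) - 3) = 30*(-3 + sqrt(6)) = -90 + 30*sqrt(6)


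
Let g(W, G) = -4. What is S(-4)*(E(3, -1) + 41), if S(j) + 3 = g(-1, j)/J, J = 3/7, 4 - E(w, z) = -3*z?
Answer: -518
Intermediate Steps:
E(w, z) = 4 + 3*z (E(w, z) = 4 - (-3)*z = 4 + 3*z)
J = 3/7 (J = 3*(1/7) = 3/7 ≈ 0.42857)
S(j) = -37/3 (S(j) = -3 - 4/3/7 = -3 - 4*7/3 = -3 - 28/3 = -37/3)
S(-4)*(E(3, -1) + 41) = -37*((4 + 3*(-1)) + 41)/3 = -37*((4 - 3) + 41)/3 = -37*(1 + 41)/3 = -37/3*42 = -518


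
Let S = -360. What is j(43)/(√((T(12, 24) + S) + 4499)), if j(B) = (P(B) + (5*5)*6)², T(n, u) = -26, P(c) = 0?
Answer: 7500*√457/457 ≈ 350.83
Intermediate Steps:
j(B) = 22500 (j(B) = (0 + (5*5)*6)² = (0 + 25*6)² = (0 + 150)² = 150² = 22500)
j(43)/(√((T(12, 24) + S) + 4499)) = 22500/(√((-26 - 360) + 4499)) = 22500/(√(-386 + 4499)) = 22500/(√4113) = 22500/((3*√457)) = 22500*(√457/1371) = 7500*√457/457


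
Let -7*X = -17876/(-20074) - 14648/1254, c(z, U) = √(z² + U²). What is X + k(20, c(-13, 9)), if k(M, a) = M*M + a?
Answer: 17688864062/44052393 + 5*√10 ≈ 417.35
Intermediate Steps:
c(z, U) = √(U² + z²)
X = 67906862/44052393 (X = -(-17876/(-20074) - 14648/1254)/7 = -(-17876*(-1/20074) - 14648*1/1254)/7 = -(8938/10037 - 7324/627)/7 = -⅐*(-67906862/6293199) = 67906862/44052393 ≈ 1.5415)
k(M, a) = a + M² (k(M, a) = M² + a = a + M²)
X + k(20, c(-13, 9)) = 67906862/44052393 + (√(9² + (-13)²) + 20²) = 67906862/44052393 + (√(81 + 169) + 400) = 67906862/44052393 + (√250 + 400) = 67906862/44052393 + (5*√10 + 400) = 67906862/44052393 + (400 + 5*√10) = 17688864062/44052393 + 5*√10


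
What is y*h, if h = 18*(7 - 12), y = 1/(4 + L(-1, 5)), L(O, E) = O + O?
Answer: -45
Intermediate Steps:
L(O, E) = 2*O
y = ½ (y = 1/(4 + 2*(-1)) = 1/(4 - 2) = 1/2 = ½ ≈ 0.50000)
h = -90 (h = 18*(-5) = -90)
y*h = (½)*(-90) = -45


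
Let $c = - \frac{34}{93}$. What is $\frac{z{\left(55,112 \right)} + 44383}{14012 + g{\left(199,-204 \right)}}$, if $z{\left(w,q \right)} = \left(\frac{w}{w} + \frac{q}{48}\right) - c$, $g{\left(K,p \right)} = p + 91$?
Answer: $\frac{4127963}{1292607} \approx 3.1935$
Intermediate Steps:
$c = - \frac{34}{93}$ ($c = \left(-34\right) \frac{1}{93} = - \frac{34}{93} \approx -0.36559$)
$g{\left(K,p \right)} = 91 + p$
$z{\left(w,q \right)} = \frac{127}{93} + \frac{q}{48}$ ($z{\left(w,q \right)} = \left(\frac{w}{w} + \frac{q}{48}\right) - - \frac{34}{93} = \left(1 + q \frac{1}{48}\right) + \frac{34}{93} = \left(1 + \frac{q}{48}\right) + \frac{34}{93} = \frac{127}{93} + \frac{q}{48}$)
$\frac{z{\left(55,112 \right)} + 44383}{14012 + g{\left(199,-204 \right)}} = \frac{\left(\frac{127}{93} + \frac{1}{48} \cdot 112\right) + 44383}{14012 + \left(91 - 204\right)} = \frac{\left(\frac{127}{93} + \frac{7}{3}\right) + 44383}{14012 - 113} = \frac{\frac{344}{93} + 44383}{13899} = \frac{4127963}{93} \cdot \frac{1}{13899} = \frac{4127963}{1292607}$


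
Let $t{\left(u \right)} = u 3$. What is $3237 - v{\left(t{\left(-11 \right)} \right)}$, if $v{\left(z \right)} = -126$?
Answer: $3363$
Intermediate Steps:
$t{\left(u \right)} = 3 u$
$3237 - v{\left(t{\left(-11 \right)} \right)} = 3237 - -126 = 3237 + 126 = 3363$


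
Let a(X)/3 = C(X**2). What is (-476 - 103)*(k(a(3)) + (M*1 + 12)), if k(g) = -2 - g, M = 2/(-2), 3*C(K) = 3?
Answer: -3474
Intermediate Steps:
C(K) = 1 (C(K) = (1/3)*3 = 1)
M = -1 (M = 2*(-1/2) = -1)
a(X) = 3 (a(X) = 3*1 = 3)
(-476 - 103)*(k(a(3)) + (M*1 + 12)) = (-476 - 103)*((-2 - 1*3) + (-1*1 + 12)) = -579*((-2 - 3) + (-1 + 12)) = -579*(-5 + 11) = -579*6 = -3474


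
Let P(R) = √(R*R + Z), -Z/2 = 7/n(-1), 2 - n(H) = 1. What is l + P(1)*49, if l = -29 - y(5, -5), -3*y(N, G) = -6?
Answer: -31 + 49*I*√13 ≈ -31.0 + 176.67*I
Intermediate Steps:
n(H) = 1 (n(H) = 2 - 1*1 = 2 - 1 = 1)
y(N, G) = 2 (y(N, G) = -⅓*(-6) = 2)
Z = -14 (Z = -14/1 = -14 ≈ -14.000)
P(R) = √(-14 + R²) (P(R) = √(R*R - 14) = √(R² - 14) = √(-14 + R²))
l = -31 (l = -29 - 1*2 = -29 - 2 = -31)
l + P(1)*49 = -31 + √(-14 + 1²)*49 = -31 + √(-14 + 1)*49 = -31 + √(-13)*49 = -31 + (I*√13)*49 = -31 + 49*I*√13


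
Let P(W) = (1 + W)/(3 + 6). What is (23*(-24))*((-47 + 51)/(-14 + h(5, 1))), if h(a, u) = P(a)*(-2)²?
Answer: 3312/17 ≈ 194.82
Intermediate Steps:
P(W) = ⅑ + W/9 (P(W) = (1 + W)/9 = (1 + W)*(⅑) = ⅑ + W/9)
h(a, u) = 4/9 + 4*a/9 (h(a, u) = (⅑ + a/9)*(-2)² = (⅑ + a/9)*4 = 4/9 + 4*a/9)
(23*(-24))*((-47 + 51)/(-14 + h(5, 1))) = (23*(-24))*((-47 + 51)/(-14 + (4/9 + (4/9)*5))) = -2208/(-14 + (4/9 + 20/9)) = -2208/(-14 + 8/3) = -2208/(-34/3) = -2208*(-3)/34 = -552*(-6/17) = 3312/17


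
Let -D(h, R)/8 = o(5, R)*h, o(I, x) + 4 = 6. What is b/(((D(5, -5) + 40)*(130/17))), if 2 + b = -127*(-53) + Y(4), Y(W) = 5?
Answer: -4403/200 ≈ -22.015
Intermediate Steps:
o(I, x) = 2 (o(I, x) = -4 + 6 = 2)
D(h, R) = -16*h
b = 6734 (b = -2 + (-127*(-53) + 5) = -2 + (6731 + 5) = -2 + 6736 = 6734)
b/(((D(5, -5) + 40)*(130/17))) = 6734/(((-16*5 + 40)*(130/17))) = 6734/(((-80 + 40)*(130*(1/17)))) = 6734/((-40*130/17)) = 6734/(-5200/17) = 6734*(-17/5200) = -4403/200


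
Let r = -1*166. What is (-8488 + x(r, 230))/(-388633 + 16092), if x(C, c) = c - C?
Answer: 8092/372541 ≈ 0.021721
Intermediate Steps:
r = -166
(-8488 + x(r, 230))/(-388633 + 16092) = (-8488 + (230 - 1*(-166)))/(-388633 + 16092) = (-8488 + (230 + 166))/(-372541) = (-8488 + 396)*(-1/372541) = -8092*(-1/372541) = 8092/372541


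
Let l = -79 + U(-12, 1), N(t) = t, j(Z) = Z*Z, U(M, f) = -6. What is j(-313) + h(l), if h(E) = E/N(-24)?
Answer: 2351341/24 ≈ 97973.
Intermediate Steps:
j(Z) = Z²
l = -85 (l = -79 - 6 = -85)
h(E) = -E/24 (h(E) = E/(-24) = E*(-1/24) = -E/24)
j(-313) + h(l) = (-313)² - 1/24*(-85) = 97969 + 85/24 = 2351341/24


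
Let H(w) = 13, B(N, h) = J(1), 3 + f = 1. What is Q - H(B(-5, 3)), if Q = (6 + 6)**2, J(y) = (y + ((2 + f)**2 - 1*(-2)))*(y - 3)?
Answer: 131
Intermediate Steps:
f = -2 (f = -3 + 1 = -2)
J(y) = (-3 + y)*(2 + y) (J(y) = (y + ((2 - 2)**2 - 1*(-2)))*(y - 3) = (y + (0**2 + 2))*(-3 + y) = (y + (0 + 2))*(-3 + y) = (y + 2)*(-3 + y) = (2 + y)*(-3 + y) = (-3 + y)*(2 + y))
B(N, h) = -6 (B(N, h) = -6 + 1**2 - 1*1 = -6 + 1 - 1 = -6)
Q = 144 (Q = 12**2 = 144)
Q - H(B(-5, 3)) = 144 - 1*13 = 144 - 13 = 131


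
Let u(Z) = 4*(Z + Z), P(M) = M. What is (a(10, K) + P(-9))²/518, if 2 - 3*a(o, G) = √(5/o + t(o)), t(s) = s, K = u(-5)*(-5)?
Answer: (50 + √42)²/18648 ≈ 0.17107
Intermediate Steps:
u(Z) = 8*Z (u(Z) = 4*(2*Z) = 8*Z)
K = 200 (K = (8*(-5))*(-5) = -40*(-5) = 200)
a(o, G) = ⅔ - √(o + 5/o)/3 (a(o, G) = ⅔ - √(5/o + o)/3 = ⅔ - √(o + 5/o)/3)
(a(10, K) + P(-9))²/518 = ((⅔ - √10*√(5 + 10²)/10/3) - 9)²/518 = ((⅔ - √10*√(5 + 100)/10/3) - 9)²*(1/518) = ((⅔ - √42/2/3) - 9)²*(1/518) = ((⅔ - √42/6) - 9)²*(1/518) = (-25/3 - √42/6)²*(1/518) = (-25/3 - √42/6)²/518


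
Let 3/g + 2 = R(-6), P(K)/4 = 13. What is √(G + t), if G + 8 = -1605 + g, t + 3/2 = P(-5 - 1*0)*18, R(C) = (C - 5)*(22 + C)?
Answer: 2*I*√1343633/89 ≈ 26.048*I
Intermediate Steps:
R(C) = (-5 + C)*(22 + C)
P(K) = 52 (P(K) = 4*13 = 52)
g = -3/178 (g = 3/(-2 + (-110 + (-6)² + 17*(-6))) = 3/(-2 + (-110 + 36 - 102)) = 3/(-2 - 176) = 3/(-178) = 3*(-1/178) = -3/178 ≈ -0.016854)
t = 1869/2 (t = -3/2 + 52*18 = -3/2 + 936 = 1869/2 ≈ 934.50)
G = -287117/178 (G = -8 + (-1605 - 3/178) = -8 - 285693/178 = -287117/178 ≈ -1613.0)
√(G + t) = √(-287117/178 + 1869/2) = √(-60388/89) = 2*I*√1343633/89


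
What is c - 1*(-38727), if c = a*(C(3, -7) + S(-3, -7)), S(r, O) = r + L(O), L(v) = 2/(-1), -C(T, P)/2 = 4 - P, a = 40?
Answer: 37647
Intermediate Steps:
C(T, P) = -8 + 2*P (C(T, P) = -2*(4 - P) = -8 + 2*P)
L(v) = -2 (L(v) = 2*(-1) = -2)
S(r, O) = -2 + r (S(r, O) = r - 2 = -2 + r)
c = -1080 (c = 40*((-8 + 2*(-7)) + (-2 - 3)) = 40*((-8 - 14) - 5) = 40*(-22 - 5) = 40*(-27) = -1080)
c - 1*(-38727) = -1080 - 1*(-38727) = -1080 + 38727 = 37647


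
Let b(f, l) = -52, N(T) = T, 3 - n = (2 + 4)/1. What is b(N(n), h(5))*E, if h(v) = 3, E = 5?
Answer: -260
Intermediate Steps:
n = -3 (n = 3 - (2 + 4)/1 = 3 - 6 = -3)
b(N(n), h(5))*E = -52*5 = -260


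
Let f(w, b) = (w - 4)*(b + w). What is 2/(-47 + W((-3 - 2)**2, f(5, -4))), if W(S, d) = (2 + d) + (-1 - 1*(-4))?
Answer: -2/41 ≈ -0.048781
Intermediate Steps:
f(w, b) = (-4 + w)*(b + w)
W(S, d) = 5 + d (W(S, d) = (2 + d) + (-1 + 4) = (2 + d) + 3 = 5 + d)
2/(-47 + W((-3 - 2)**2, f(5, -4))) = 2/(-47 + (5 + (5**2 - 4*(-4) - 4*5 - 4*5))) = 2/(-47 + (5 + (25 + 16 - 20 - 20))) = 2/(-47 + (5 + 1)) = 2/(-47 + 6) = 2/(-41) = -1/41*2 = -2/41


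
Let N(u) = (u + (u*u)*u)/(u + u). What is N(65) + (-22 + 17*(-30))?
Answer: 1581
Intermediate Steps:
N(u) = (u + u³)/(2*u) (N(u) = (u + u²*u)/((2*u)) = (u + u³)*(1/(2*u)) = (u + u³)/(2*u))
N(65) + (-22 + 17*(-30)) = (½ + (½)*65²) + (-22 + 17*(-30)) = (½ + (½)*4225) + (-22 - 510) = (½ + 4225/2) - 532 = 2113 - 532 = 1581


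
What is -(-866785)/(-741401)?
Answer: -866785/741401 ≈ -1.1691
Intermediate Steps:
-(-866785)/(-741401) = -(-866785)*(-1)/741401 = -1*866785/741401 = -866785/741401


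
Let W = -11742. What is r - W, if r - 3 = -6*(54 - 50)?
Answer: 11721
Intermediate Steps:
r = -21 (r = 3 - 6*(54 - 50) = 3 - 6*4 = 3 - 24 = -21)
r - W = -21 - 1*(-11742) = -21 + 11742 = 11721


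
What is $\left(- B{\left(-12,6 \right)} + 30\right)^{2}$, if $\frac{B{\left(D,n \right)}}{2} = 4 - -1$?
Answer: $400$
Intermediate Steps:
$B{\left(D,n \right)} = 10$ ($B{\left(D,n \right)} = 2 \left(4 - -1\right) = 2 \left(4 + 1\right) = 2 \cdot 5 = 10$)
$\left(- B{\left(-12,6 \right)} + 30\right)^{2} = \left(\left(-1\right) 10 + 30\right)^{2} = \left(-10 + 30\right)^{2} = 20^{2} = 400$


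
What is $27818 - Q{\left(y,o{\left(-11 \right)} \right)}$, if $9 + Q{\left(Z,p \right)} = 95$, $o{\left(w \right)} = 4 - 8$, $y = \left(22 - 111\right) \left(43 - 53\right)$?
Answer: $27732$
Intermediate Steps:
$y = 890$ ($y = \left(-89\right) \left(-10\right) = 890$)
$o{\left(w \right)} = -4$ ($o{\left(w \right)} = 4 - 8 = -4$)
$Q{\left(Z,p \right)} = 86$ ($Q{\left(Z,p \right)} = -9 + 95 = 86$)
$27818 - Q{\left(y,o{\left(-11 \right)} \right)} = 27818 - 86 = 27732$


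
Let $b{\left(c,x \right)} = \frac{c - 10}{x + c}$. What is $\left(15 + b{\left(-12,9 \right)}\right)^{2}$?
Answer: $\frac{4489}{9} \approx 498.78$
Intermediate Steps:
$b{\left(c,x \right)} = \frac{-10 + c}{c + x}$
$\left(15 + b{\left(-12,9 \right)}\right)^{2} = \left(15 + \frac{-10 - 12}{-12 + 9}\right)^{2} = \left(15 + \frac{1}{-3} \left(-22\right)\right)^{2} = \left(15 - - \frac{22}{3}\right)^{2} = \left(15 + \frac{22}{3}\right)^{2} = \left(\frac{67}{3}\right)^{2} = \frac{4489}{9}$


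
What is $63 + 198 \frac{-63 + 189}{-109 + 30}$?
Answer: $- \frac{19971}{79} \approx -252.8$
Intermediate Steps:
$63 + 198 \frac{-63 + 189}{-109 + 30} = 63 + 198 \frac{126}{-79} = 63 + 198 \cdot 126 \left(- \frac{1}{79}\right) = 63 + 198 \left(- \frac{126}{79}\right) = 63 - \frac{24948}{79} = - \frac{19971}{79}$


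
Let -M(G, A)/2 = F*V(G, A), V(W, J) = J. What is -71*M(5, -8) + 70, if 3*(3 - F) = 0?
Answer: -3338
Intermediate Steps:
F = 3 (F = 3 - 1/3*0 = 3 + 0 = 3)
M(G, A) = -6*A
-71*M(5, -8) + 70 = -(-426)*(-8) + 70 = -71*48 + 70 = -3408 + 70 = -3338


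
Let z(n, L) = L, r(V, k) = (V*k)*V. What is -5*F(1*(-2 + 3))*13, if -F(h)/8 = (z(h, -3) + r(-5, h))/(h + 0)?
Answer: 11440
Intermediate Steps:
r(V, k) = k*V²
F(h) = -8*(-3 + 25*h)/h (F(h) = -8*(-3 + h*(-5)²)/(h + 0) = -8*(-3 + h*25)/h = -8*(-3 + 25*h)/h)
-5*F(1*(-2 + 3))*13 = -5*(-200 + 24/((1*(-2 + 3))))*13 = -5*(-200 + 24/((1*1)))*13 = -5*(-200 + 24/1)*13 = -5*(-200 + 24*1)*13 = -5*(-200 + 24)*13 = -5*(-176)*13 = 880*13 = 11440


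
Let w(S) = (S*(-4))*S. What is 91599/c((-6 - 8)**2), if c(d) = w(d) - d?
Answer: -91599/153860 ≈ -0.59534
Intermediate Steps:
w(S) = -4*S**2 (w(S) = (-4*S)*S = -4*S**2)
c(d) = -d - 4*d**2 (c(d) = -4*d**2 - d = -d - 4*d**2)
91599/c((-6 - 8)**2) = 91599/(((-6 - 8)**2*(-1 - 4*(-6 - 8)**2))) = 91599/(((-14)**2*(-1 - 4*(-14)**2))) = 91599/((196*(-1 - 4*196))) = 91599/((196*(-1 - 784))) = 91599/((196*(-785))) = 91599/(-153860) = 91599*(-1/153860) = -91599/153860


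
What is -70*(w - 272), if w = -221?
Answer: 34510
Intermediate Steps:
-70*(w - 272) = -70*(-221 - 272) = -70*(-493) = 34510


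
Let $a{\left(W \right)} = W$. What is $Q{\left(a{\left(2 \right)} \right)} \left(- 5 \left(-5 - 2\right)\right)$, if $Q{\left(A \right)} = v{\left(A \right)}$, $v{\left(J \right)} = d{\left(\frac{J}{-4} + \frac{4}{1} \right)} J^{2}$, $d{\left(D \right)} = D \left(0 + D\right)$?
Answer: $1715$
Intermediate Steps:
$d{\left(D \right)} = D^{2}$ ($d{\left(D \right)} = D D = D^{2}$)
$v{\left(J \right)} = J^{2} \left(4 - \frac{J}{4}\right)^{2}$ ($v{\left(J \right)} = \left(\frac{J}{-4} + \frac{4}{1}\right)^{2} J^{2} = \left(J \left(- \frac{1}{4}\right) + 4 \cdot 1\right)^{2} J^{2} = \left(- \frac{J}{4} + 4\right)^{2} J^{2} = \left(4 - \frac{J}{4}\right)^{2} J^{2} = J^{2} \left(4 - \frac{J}{4}\right)^{2}$)
$Q{\left(A \right)} = \frac{A^{2} \left(-16 + A\right)^{2}}{16}$
$Q{\left(a{\left(2 \right)} \right)} \left(- 5 \left(-5 - 2\right)\right) = \frac{2^{2} \left(-16 + 2\right)^{2}}{16} \left(- 5 \left(-5 - 2\right)\right) = \frac{1}{16} \cdot 4 \left(-14\right)^{2} \left(\left(-5\right) \left(-7\right)\right) = \frac{1}{16} \cdot 4 \cdot 196 \cdot 35 = 49 \cdot 35 = 1715$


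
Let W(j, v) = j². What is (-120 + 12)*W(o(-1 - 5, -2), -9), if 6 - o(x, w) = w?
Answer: -6912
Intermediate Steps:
o(x, w) = 6 - w
(-120 + 12)*W(o(-1 - 5, -2), -9) = (-120 + 12)*(6 - 1*(-2))² = -108*(6 + 2)² = -108*8² = -108*64 = -6912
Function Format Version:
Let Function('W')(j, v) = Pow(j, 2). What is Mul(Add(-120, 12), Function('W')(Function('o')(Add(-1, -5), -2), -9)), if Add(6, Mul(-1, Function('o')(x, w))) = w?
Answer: -6912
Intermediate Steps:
Function('o')(x, w) = Add(6, Mul(-1, w))
Mul(Add(-120, 12), Function('W')(Function('o')(Add(-1, -5), -2), -9)) = Mul(Add(-120, 12), Pow(Add(6, Mul(-1, -2)), 2)) = Mul(-108, Pow(Add(6, 2), 2)) = Mul(-108, Pow(8, 2)) = Mul(-108, 64) = -6912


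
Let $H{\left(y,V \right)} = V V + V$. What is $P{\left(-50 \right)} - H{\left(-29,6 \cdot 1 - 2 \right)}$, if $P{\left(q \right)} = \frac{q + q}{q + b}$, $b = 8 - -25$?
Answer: $- \frac{240}{17} \approx -14.118$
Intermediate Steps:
$b = 33$ ($b = 8 + 25 = 33$)
$P{\left(q \right)} = \frac{2 q}{33 + q}$ ($P{\left(q \right)} = \frac{q + q}{q + 33} = \frac{2 q}{33 + q}$)
$H{\left(y,V \right)} = V + V^{2}$ ($H{\left(y,V \right)} = V^{2} + V = V + V^{2}$)
$P{\left(-50 \right)} - H{\left(-29,6 \cdot 1 - 2 \right)} = 2 \left(-50\right) \frac{1}{33 - 50} - \left(6 \cdot 1 - 2\right) \left(1 + \left(6 \cdot 1 - 2\right)\right) = 2 \left(-50\right) \frac{1}{-17} - \left(6 - 2\right) \left(1 + \left(6 - 2\right)\right) = 2 \left(-50\right) \left(- \frac{1}{17}\right) - 4 \left(1 + 4\right) = \frac{100}{17} - 4 \cdot 5 = \frac{100}{17} - 20 = - \frac{240}{17}$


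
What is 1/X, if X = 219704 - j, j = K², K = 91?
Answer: 1/211423 ≈ 4.7299e-6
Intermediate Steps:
j = 8281 (j = 91² = 8281)
X = 211423 (X = 219704 - 1*8281 = 219704 - 8281 = 211423)
1/X = 1/211423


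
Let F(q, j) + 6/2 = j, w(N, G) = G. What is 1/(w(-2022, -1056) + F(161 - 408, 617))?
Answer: -1/442 ≈ -0.0022624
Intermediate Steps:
F(q, j) = -3 + j
1/(w(-2022, -1056) + F(161 - 408, 617)) = 1/(-1056 + (-3 + 617)) = 1/(-1056 + 614) = 1/(-442) = -1/442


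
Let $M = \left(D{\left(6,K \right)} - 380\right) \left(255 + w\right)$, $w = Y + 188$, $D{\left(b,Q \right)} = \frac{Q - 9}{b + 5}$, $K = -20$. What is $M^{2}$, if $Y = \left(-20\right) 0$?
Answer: $\frac{3476684680569}{121} \approx 2.8733 \cdot 10^{10}$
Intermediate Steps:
$Y = 0$
$D{\left(b,Q \right)} = \frac{-9 + Q}{5 + b}$
$w = 188$ ($w = 0 + 188 = 188$)
$M = - \frac{1864587}{11}$ ($M = \left(\frac{-9 - 20}{5 + 6} - 380\right) \left(255 + 188\right) = \left(\frac{1}{11} \left(-29\right) - 380\right) 443 = \left(- \frac{29}{11} - 380\right) 443 = \left(- \frac{4209}{11}\right) 443 = - \frac{1864587}{11} \approx -1.6951 \cdot 10^{5}$)
$M^{2} = \left(- \frac{1864587}{11}\right)^{2} = \frac{3476684680569}{121}$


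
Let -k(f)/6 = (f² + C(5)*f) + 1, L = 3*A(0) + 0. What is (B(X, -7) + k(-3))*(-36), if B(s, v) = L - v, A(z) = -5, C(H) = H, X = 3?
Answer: -792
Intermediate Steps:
L = -15 (L = 3*(-5) + 0 = -15 + 0 = -15)
k(f) = -6 - 30*f - 6*f² (k(f) = -6*((f² + 5*f) + 1) = -6*(1 + f² + 5*f) = -6 - 30*f - 6*f²)
B(s, v) = -15 - v
(B(X, -7) + k(-3))*(-36) = ((-15 - 1*(-7)) + (-6 - 30*(-3) - 6*(-3)²))*(-36) = ((-15 + 7) + (-6 + 90 - 6*9))*(-36) = (-8 + (-6 + 90 - 54))*(-36) = (-8 + 30)*(-36) = 22*(-36) = -792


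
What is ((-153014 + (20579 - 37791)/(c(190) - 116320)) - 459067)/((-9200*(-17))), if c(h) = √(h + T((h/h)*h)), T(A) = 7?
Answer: -8281663383854603/2116145520549200 + 4303*√197/529036380137300 ≈ -3.9136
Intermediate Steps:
c(h) = √(7 + h) (c(h) = √(h + 7) = √(7 + h))
((-153014 + (20579 - 37791)/(c(190) - 116320)) - 459067)/((-9200*(-17))) = ((-153014 + (20579 - 37791)/(√(7 + 190) - 116320)) - 459067)/((-9200*(-17))) = ((-153014 - 17212/(√197 - 116320)) - 459067)/156400 = ((-153014 - 17212/(-116320 + √197)) - 459067)*(1/156400) = (-612081 - 17212/(-116320 + √197))*(1/156400) = -612081/156400 - 4303/(39100*(-116320 + √197))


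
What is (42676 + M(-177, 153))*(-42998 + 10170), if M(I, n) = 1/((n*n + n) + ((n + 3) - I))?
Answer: -33476123893388/23895 ≈ -1.4010e+9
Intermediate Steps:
M(I, n) = 1/(3 + n² - I + 2*n) (M(I, n) = 1/((n² + n) + ((3 + n) - I)) = 1/((n + n²) + (3 + n - I)) = 1/(3 + n² - I + 2*n))
(42676 + M(-177, 153))*(-42998 + 10170) = (42676 + 1/(3 + 153² - 1*(-177) + 2*153))*(-42998 + 10170) = (42676 + 1/(3 + 23409 + 177 + 306))*(-32828) = (42676 + 1/23895)*(-32828) = (1019743021/23895)*(-32828) = -33476123893388/23895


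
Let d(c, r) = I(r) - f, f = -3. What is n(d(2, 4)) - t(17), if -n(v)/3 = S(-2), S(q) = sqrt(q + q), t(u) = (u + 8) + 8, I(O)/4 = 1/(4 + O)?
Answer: -33 - 6*I ≈ -33.0 - 6.0*I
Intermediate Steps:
I(O) = 4/(4 + O)
t(u) = 16 + u (t(u) = (8 + u) + 8 = 16 + u)
S(q) = sqrt(2)*sqrt(q) (S(q) = sqrt(2*q) = sqrt(2)*sqrt(q))
d(c, r) = 3 + 4/(4 + r) (d(c, r) = 4/(4 + r) - 1*(-3) = 4/(4 + r) + 3 = 3 + 4/(4 + r))
n(v) = -6*I (n(v) = -3*sqrt(2)*sqrt(-2) = -3*sqrt(2)*I*sqrt(2) = -6*I)
n(d(2, 4)) - t(17) = -6*I - (16 + 17) = -6*I - 1*33 = -6*I - 33 = -33 - 6*I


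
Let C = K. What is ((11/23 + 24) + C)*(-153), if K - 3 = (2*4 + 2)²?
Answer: -448596/23 ≈ -19504.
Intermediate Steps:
K = 103 (K = 3 + (2*4 + 2)² = 3 + (8 + 2)² = 3 + 10² = 3 + 100 = 103)
C = 103
((11/23 + 24) + C)*(-153) = ((11/23 + 24) + 103)*(-153) = (563/23 + 103)*(-153) = (2932/23)*(-153) = -448596/23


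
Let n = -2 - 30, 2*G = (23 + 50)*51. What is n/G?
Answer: -64/3723 ≈ -0.017190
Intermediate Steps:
G = 3723/2 (G = ((23 + 50)*51)/2 = (73*51)/2 = (½)*3723 = 3723/2 ≈ 1861.5)
n = -32 (n = -2 - 6*5 = -2 - 30 = -32)
n/G = -32/3723/2 = -32*2/3723 = -64/3723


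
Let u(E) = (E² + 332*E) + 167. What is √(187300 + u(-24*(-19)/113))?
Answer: √2411081355/113 ≈ 434.54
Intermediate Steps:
u(E) = 167 + E² + 332*E
√(187300 + u(-24*(-19)/113)) = √(187300 + (167 + (-24*(-19)/113)² + 332*(-24*(-19)/113))) = √(187300 + (167 + (456*(1/113))² + 332*(456*(1/113)))) = √(187300 + (167 + (456/113)² + 332*(456/113))) = √(187300 + (167 + 207936/12769 + 151392/113)) = √(187300 + 19447655/12769) = √(2411081355/12769) = √2411081355/113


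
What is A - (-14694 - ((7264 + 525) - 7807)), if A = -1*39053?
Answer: -24377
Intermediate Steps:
A = -39053
A - (-14694 - ((7264 + 525) - 7807)) = -39053 - (-14694 - ((7264 + 525) - 7807)) = -39053 - (-14694 - (7789 - 7807)) = -39053 - (-14694 - 1*(-18)) = -39053 - (-14694 + 18) = -39053 - 1*(-14676) = -39053 + 14676 = -24377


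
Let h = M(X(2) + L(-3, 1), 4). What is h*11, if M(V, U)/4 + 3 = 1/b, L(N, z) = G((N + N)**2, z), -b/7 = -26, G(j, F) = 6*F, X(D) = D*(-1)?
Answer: -11990/91 ≈ -131.76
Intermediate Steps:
X(D) = -D
b = 182 (b = -7*(-26) = 182)
L(N, z) = 6*z
M(V, U) = -1090/91 (M(V, U) = -12 + 4/182 = -12 + 4*(1/182) = -12 + 2/91 = -1090/91)
h = -1090/91 ≈ -11.978
h*11 = -1090/91*11 = -11990/91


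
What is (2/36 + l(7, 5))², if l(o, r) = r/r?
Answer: 361/324 ≈ 1.1142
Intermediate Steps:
l(o, r) = 1
(2/36 + l(7, 5))² = (2/36 + 1)² = (2*(1/36) + 1)² = (1/18 + 1)² = (19/18)² = 361/324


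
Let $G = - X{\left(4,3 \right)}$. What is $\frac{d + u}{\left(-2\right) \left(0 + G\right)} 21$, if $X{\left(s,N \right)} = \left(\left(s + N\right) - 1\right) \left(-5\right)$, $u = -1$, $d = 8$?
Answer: $- \frac{49}{20} \approx -2.45$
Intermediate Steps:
$X{\left(s,N \right)} = 5 - 5 N - 5 s$ ($X{\left(s,N \right)} = \left(\left(N + s\right) - 1\right) \left(-5\right) = \left(-1 + N + s\right) \left(-5\right) = 5 - 5 N - 5 s$)
$G = 30$ ($G = - (5 - 15 - 20) = \left(-1\right) \left(-30\right) = 30$)
$\frac{d + u}{\left(-2\right) \left(0 + G\right)} 21 = \frac{8 - 1}{\left(-2\right) \left(0 + 30\right)} 21 = \frac{1}{\left(-2\right) 30} \cdot 7 \cdot 21 = \frac{1}{-60} \cdot 7 \cdot 21 = \left(- \frac{1}{60}\right) 7 \cdot 21 = \left(- \frac{7}{60}\right) 21 = - \frac{49}{20}$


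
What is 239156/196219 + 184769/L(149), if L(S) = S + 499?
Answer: 36410161499/127149912 ≈ 286.36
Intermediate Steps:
L(S) = 499 + S
239156/196219 + 184769/L(149) = 239156/196219 + 184769/(499 + 149) = 239156*(1/196219) + 184769/648 = 239156/196219 + 184769*(1/648) = 239156/196219 + 184769/648 = 36410161499/127149912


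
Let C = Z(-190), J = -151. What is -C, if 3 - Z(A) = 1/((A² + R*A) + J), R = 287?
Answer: -55744/18581 ≈ -3.0001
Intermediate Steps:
Z(A) = 3 - 1/(-151 + A² + 287*A) (Z(A) = 3 - 1/((A² + 287*A) - 151) = 3 - 1/(-151 + A² + 287*A))
C = 55744/18581 (C = (-454 + 3*(-190)² + 861*(-190))/(-151 + (-190)² + 287*(-190)) = (-454 + 3*36100 - 163590)/(-151 + 36100 - 54530) = (-454 + 108300 - 163590)/(-18581) = -1/18581*(-55744) = 55744/18581 ≈ 3.0001)
-C = -1*55744/18581 = -55744/18581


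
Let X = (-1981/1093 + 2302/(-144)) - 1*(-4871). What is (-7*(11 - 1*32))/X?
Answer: 11568312/381927541 ≈ 0.030289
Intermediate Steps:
X = 381927541/78696 (X = (-1981*1/1093 + 2302*(-1/144)) + 4871 = (-1981/1093 - 1151/72) + 4871 = -1400675/78696 + 4871 = 381927541/78696 ≈ 4853.2)
(-7*(11 - 1*32))/X = (-7*(11 - 1*32))/(381927541/78696) = -7*(11 - 32)*(78696/381927541) = -7*(-21)*(78696/381927541) = 147*(78696/381927541) = 11568312/381927541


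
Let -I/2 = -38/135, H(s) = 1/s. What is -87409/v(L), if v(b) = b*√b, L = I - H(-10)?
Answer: -70801290*√5370/32041 ≈ -1.6193e+5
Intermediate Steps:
I = 76/135 (I = -(-76)/135 = -2*(-38/135) = 76/135 ≈ 0.56296)
L = 179/270 (L = 76/135 - 1/(-10) = 76/135 - 1*(-⅒) = 76/135 + ⅒ = 179/270 ≈ 0.66296)
v(b) = b^(3/2)
-87409/v(L) = -87409*810*√5370/32041 = -70801290*√5370/32041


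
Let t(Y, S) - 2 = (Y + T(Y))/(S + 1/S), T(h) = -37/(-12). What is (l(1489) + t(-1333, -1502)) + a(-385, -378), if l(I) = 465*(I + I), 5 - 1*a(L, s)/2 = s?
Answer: 18754695919349/13536030 ≈ 1.3855e+6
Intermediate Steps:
a(L, s) = 10 - 2*s
T(h) = 37/12 (T(h) = -37*(-1/12) = 37/12)
t(Y, S) = 2 + (37/12 + Y)/(S + 1/S) (t(Y, S) = 2 + (Y + 37/12)/(S + 1/S) = 2 + (37/12 + Y)/(S + 1/S))
l(I) = 930*I (l(I) = 465*(2*I) = 930*I)
(l(1489) + t(-1333, -1502)) + a(-385, -378) = (930*1489 + (2 + 2*(-1502)² + (37/12)*(-1502) - 1502*(-1333))/(1 + (-1502)²)) + (10 - 2*(-378)) = (1384770 + (2 + 2*2256004 - 27787/6 + 2002166)/(1 + 2256004)) + (10 + 756) = (1384770 + (2 + 4512008 - 27787/6 + 2002166)/2256005) + 766 = (1384770 + (1/2256005)*(39057269/6)) + 766 = (1384770 + 39057269/13536030) + 766 = 18744327320369/13536030 + 766 = 18754695919349/13536030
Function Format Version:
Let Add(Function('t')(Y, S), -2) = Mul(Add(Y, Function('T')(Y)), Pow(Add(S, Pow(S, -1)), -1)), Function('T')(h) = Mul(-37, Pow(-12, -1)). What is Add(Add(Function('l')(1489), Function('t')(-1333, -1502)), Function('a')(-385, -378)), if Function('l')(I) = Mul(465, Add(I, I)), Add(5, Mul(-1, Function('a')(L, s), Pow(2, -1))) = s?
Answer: Rational(18754695919349, 13536030) ≈ 1.3855e+6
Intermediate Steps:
Function('a')(L, s) = Add(10, Mul(-2, s))
Function('T')(h) = Rational(37, 12) (Function('T')(h) = Mul(-37, Rational(-1, 12)) = Rational(37, 12))
Function('t')(Y, S) = Add(2, Mul(Pow(Add(S, Pow(S, -1)), -1), Add(Rational(37, 12), Y))) (Function('t')(Y, S) = Add(2, Mul(Add(Y, Rational(37, 12)), Pow(Add(S, Pow(S, -1)), -1))) = Add(2, Mul(Add(Rational(37, 12), Y), Pow(Add(S, Pow(S, -1)), -1))) = Add(2, Mul(Pow(Add(S, Pow(S, -1)), -1), Add(Rational(37, 12), Y))))
Function('l')(I) = Mul(930, I) (Function('l')(I) = Mul(465, Mul(2, I)) = Mul(930, I))
Add(Add(Function('l')(1489), Function('t')(-1333, -1502)), Function('a')(-385, -378)) = Add(Add(Mul(930, 1489), Mul(Pow(Add(1, Pow(-1502, 2)), -1), Add(2, Mul(2, Pow(-1502, 2)), Mul(Rational(37, 12), -1502), Mul(-1502, -1333)))), Add(10, Mul(-2, -378))) = Add(Add(1384770, Mul(Pow(Add(1, 2256004), -1), Add(2, Mul(2, 2256004), Rational(-27787, 6), 2002166))), Add(10, 756)) = Add(Add(1384770, Mul(Pow(2256005, -1), Add(2, 4512008, Rational(-27787, 6), 2002166))), 766) = Add(Add(1384770, Mul(Rational(1, 2256005), Rational(39057269, 6))), 766) = Add(Add(1384770, Rational(39057269, 13536030)), 766) = Add(Rational(18744327320369, 13536030), 766) = Rational(18754695919349, 13536030)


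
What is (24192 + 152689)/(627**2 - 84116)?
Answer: 176881/309013 ≈ 0.57241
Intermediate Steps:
(24192 + 152689)/(627**2 - 84116) = 176881/(393129 - 84116) = 176881/309013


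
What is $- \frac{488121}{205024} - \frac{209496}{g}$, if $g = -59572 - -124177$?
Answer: $- \frac{24828921703}{4415191840} \approx -5.6235$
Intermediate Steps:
$g = 64605$ ($g = -59572 + 124177 = 64605$)
$- \frac{488121}{205024} - \frac{209496}{g} = - \frac{488121}{205024} - \frac{209496}{64605} = \left(-488121\right) \frac{1}{205024} - \frac{69832}{21535} = - \frac{488121}{205024} - \frac{69832}{21535} = - \frac{24828921703}{4415191840}$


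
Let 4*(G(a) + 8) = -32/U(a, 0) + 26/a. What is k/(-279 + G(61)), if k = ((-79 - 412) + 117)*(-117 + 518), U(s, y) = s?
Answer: 18296828/35017 ≈ 522.51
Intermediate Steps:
G(a) = -8 - 3/(2*a) (G(a) = -8 + (-32/a + 26/a)/4 = -8 + (-6/a)/4 = -8 - 3/(2*a))
k = -149974 (k = (-491 + 117)*401 = -374*401 = -149974)
k/(-279 + G(61)) = -149974/(-279 + (-8 - 3/2/61)) = -149974/(-279 + (-8 - 3/2*1/61)) = -149974/(-279 + (-8 - 3/122)) = -149974/(-279 - 979/122) = -149974/(-35017/122) = -122/35017*(-149974) = 18296828/35017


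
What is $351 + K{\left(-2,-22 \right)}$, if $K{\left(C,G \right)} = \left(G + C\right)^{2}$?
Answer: $927$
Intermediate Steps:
$K{\left(C,G \right)} = \left(C + G\right)^{2}$
$351 + K{\left(-2,-22 \right)} = 351 + \left(-2 - 22\right)^{2} = 351 + \left(-24\right)^{2} = 351 + 576 = 927$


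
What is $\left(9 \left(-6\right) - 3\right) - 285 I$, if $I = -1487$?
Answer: $423738$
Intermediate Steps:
$\left(9 \left(-6\right) - 3\right) - 285 I = \left(9 \left(-6\right) - 3\right) - -423795 = \left(-54 + \left(-9 + 6\right)\right) + 423795 = \left(-54 - 3\right) + 423795 = -57 + 423795 = 423738$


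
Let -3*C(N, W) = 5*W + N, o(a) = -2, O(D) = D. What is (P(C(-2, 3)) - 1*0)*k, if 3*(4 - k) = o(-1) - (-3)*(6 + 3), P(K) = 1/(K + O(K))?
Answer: ½ ≈ 0.50000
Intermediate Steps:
C(N, W) = -5*W/3 - N/3 (C(N, W) = -(5*W + N)/3 = -(N + 5*W)/3 = -5*W/3 - N/3)
P(K) = 1/(2*K) (P(K) = 1/(K + K) = 1/(2*K))
k = -13/3 (k = 4 - (-2 - (-3)*(6 + 3))/3 = 4 - (-2 - (-3)*9)/3 = 4 - (-2 - 1*(-27))/3 = 4 - (-2 + 27)/3 = 4 - ⅓*25 = 4 - 25/3 = -13/3 ≈ -4.3333)
(P(C(-2, 3)) - 1*0)*k = (1/(2*(-5/3*3 - ⅓*(-2))) - 1*0)*(-13/3) = (1/(2*(-5 + ⅔)) + 0)*(-13/3) = (1/(2*(-13/3)) + 0)*(-13/3) = ((½)*(-3/13) + 0)*(-13/3) = (-3/26 + 0)*(-13/3) = -3/26*(-13/3) = ½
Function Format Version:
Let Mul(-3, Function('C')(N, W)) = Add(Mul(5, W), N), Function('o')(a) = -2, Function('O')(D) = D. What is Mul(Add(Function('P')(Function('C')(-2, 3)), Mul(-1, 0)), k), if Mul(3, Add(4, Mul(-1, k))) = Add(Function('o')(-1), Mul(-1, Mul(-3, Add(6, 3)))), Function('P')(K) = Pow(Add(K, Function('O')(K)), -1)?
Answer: Rational(1, 2) ≈ 0.50000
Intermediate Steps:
Function('C')(N, W) = Add(Mul(Rational(-5, 3), W), Mul(Rational(-1, 3), N)) (Function('C')(N, W) = Mul(Rational(-1, 3), Add(Mul(5, W), N)) = Mul(Rational(-1, 3), Add(N, Mul(5, W))) = Add(Mul(Rational(-5, 3), W), Mul(Rational(-1, 3), N)))
Function('P')(K) = Mul(Rational(1, 2), Pow(K, -1)) (Function('P')(K) = Pow(Add(K, K), -1) = Pow(Mul(2, K), -1) = Mul(Rational(1, 2), Pow(K, -1)))
k = Rational(-13, 3) (k = Add(4, Mul(Rational(-1, 3), Add(-2, Mul(-1, Mul(-3, Add(6, 3)))))) = Add(4, Mul(Rational(-1, 3), Add(-2, Mul(-1, Mul(-3, 9))))) = Add(4, Mul(Rational(-1, 3), Add(-2, Mul(-1, -27)))) = Add(4, Mul(Rational(-1, 3), Add(-2, 27))) = Add(4, Mul(Rational(-1, 3), 25)) = Add(4, Rational(-25, 3)) = Rational(-13, 3) ≈ -4.3333)
Mul(Add(Function('P')(Function('C')(-2, 3)), Mul(-1, 0)), k) = Mul(Add(Mul(Rational(1, 2), Pow(Add(Mul(Rational(-5, 3), 3), Mul(Rational(-1, 3), -2)), -1)), Mul(-1, 0)), Rational(-13, 3)) = Mul(Add(Mul(Rational(1, 2), Pow(Add(-5, Rational(2, 3)), -1)), 0), Rational(-13, 3)) = Mul(Add(Mul(Rational(1, 2), Pow(Rational(-13, 3), -1)), 0), Rational(-13, 3)) = Mul(Add(Mul(Rational(1, 2), Rational(-3, 13)), 0), Rational(-13, 3)) = Mul(Add(Rational(-3, 26), 0), Rational(-13, 3)) = Mul(Rational(-3, 26), Rational(-13, 3)) = Rational(1, 2)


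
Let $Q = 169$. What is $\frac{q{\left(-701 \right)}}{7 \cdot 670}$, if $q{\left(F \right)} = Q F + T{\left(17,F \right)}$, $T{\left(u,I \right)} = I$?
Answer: $- \frac{11917}{469} \approx -25.409$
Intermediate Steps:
$q{\left(F \right)} = 170 F$ ($q{\left(F \right)} = 169 F + F = 170 F$)
$\frac{q{\left(-701 \right)}}{7 \cdot 670} = \frac{170 \left(-701\right)}{7 \cdot 670} = - \frac{119170}{4690} = \left(-119170\right) \frac{1}{4690} = - \frac{11917}{469}$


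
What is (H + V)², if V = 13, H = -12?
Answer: 1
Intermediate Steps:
(H + V)² = (-12 + 13)² = 1² = 1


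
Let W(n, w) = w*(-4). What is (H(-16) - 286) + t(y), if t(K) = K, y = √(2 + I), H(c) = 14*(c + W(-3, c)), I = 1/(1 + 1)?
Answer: 386 + √10/2 ≈ 387.58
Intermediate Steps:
W(n, w) = -4*w
I = ½ (I = 1/2 = ½ ≈ 0.50000)
H(c) = -42*c (H(c) = 14*(c - 4*c) = 14*(-3*c) = -42*c)
y = √10/2 (y = √(2 + ½) = √(5/2) = √10/2 ≈ 1.5811)
(H(-16) - 286) + t(y) = (-42*(-16) - 286) + √10/2 = (672 - 286) + √10/2 = 386 + √10/2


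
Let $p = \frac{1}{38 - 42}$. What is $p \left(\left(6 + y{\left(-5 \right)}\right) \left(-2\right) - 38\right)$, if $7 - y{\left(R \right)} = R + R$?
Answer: $21$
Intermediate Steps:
$y{\left(R \right)} = 7 - 2 R$ ($y{\left(R \right)} = 7 - \left(R + R\right) = 7 - 2 R$)
$p = - \frac{1}{4}$ ($p = \frac{1}{-4} = - \frac{1}{4} \approx -0.25$)
$p \left(\left(6 + y{\left(-5 \right)}\right) \left(-2\right) - 38\right) = - \frac{\left(6 + \left(7 - -10\right)\right) \left(-2\right) - 38}{4} = - \frac{\left(6 + \left(7 + 10\right)\right) \left(-2\right) - 38}{4} = - \frac{\left(6 + 17\right) \left(-2\right) - 38}{4} = - \frac{23 \left(-2\right) - 38}{4} = - \frac{-46 - 38}{4} = \left(- \frac{1}{4}\right) \left(-84\right) = 21$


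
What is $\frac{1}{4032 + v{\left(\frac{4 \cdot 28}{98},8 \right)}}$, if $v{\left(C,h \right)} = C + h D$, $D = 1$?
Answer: $\frac{7}{28288} \approx 0.00024745$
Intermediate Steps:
$v{\left(C,h \right)} = C + h$ ($v{\left(C,h \right)} = C + h 1 = C + h$)
$\frac{1}{4032 + v{\left(\frac{4 \cdot 28}{98},8 \right)}} = \frac{1}{4032 + \left(\frac{4 \cdot 28}{98} + 8\right)} = \frac{1}{4032 + \left(112 \cdot \frac{1}{98} + 8\right)} = \frac{1}{4032 + \left(\frac{8}{7} + 8\right)} = \frac{1}{4032 + \frac{64}{7}} = \frac{1}{\frac{28288}{7}} = \frac{7}{28288}$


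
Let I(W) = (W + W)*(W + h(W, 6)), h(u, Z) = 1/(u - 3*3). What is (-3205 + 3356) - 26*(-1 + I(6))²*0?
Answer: 151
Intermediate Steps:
h(u, Z) = 1/(-9 + u) (h(u, Z) = 1/(u - 9) = 1/(-9 + u))
I(W) = 2*W*(W + 1/(-9 + W)) (I(W) = (W + W)*(W + 1/(-9 + W)) = (2*W)*(W + 1/(-9 + W)) = 2*W*(W + 1/(-9 + W)))
(-3205 + 3356) - 26*(-1 + I(6))²*0 = (-3205 + 3356) - 26*(-1 + 2*6*(1 + 6*(-9 + 6))/(-9 + 6))²*0 = 151 - 26*(-1 + 2*6*(1 + 6*(-3))/(-3))²*0 = 151 - 26*(-1 + 2*6*(-⅓)*(1 - 18))²*0 = 151 - 26*(-1 + 2*6*(-⅓)*(-17))²*0 = 151 - 26*(-1 + 68)²*0 = 151 - 26*67²*0 = 151 - 26*4489*0 = 151 - 116714*0 = 151 + 0 = 151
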